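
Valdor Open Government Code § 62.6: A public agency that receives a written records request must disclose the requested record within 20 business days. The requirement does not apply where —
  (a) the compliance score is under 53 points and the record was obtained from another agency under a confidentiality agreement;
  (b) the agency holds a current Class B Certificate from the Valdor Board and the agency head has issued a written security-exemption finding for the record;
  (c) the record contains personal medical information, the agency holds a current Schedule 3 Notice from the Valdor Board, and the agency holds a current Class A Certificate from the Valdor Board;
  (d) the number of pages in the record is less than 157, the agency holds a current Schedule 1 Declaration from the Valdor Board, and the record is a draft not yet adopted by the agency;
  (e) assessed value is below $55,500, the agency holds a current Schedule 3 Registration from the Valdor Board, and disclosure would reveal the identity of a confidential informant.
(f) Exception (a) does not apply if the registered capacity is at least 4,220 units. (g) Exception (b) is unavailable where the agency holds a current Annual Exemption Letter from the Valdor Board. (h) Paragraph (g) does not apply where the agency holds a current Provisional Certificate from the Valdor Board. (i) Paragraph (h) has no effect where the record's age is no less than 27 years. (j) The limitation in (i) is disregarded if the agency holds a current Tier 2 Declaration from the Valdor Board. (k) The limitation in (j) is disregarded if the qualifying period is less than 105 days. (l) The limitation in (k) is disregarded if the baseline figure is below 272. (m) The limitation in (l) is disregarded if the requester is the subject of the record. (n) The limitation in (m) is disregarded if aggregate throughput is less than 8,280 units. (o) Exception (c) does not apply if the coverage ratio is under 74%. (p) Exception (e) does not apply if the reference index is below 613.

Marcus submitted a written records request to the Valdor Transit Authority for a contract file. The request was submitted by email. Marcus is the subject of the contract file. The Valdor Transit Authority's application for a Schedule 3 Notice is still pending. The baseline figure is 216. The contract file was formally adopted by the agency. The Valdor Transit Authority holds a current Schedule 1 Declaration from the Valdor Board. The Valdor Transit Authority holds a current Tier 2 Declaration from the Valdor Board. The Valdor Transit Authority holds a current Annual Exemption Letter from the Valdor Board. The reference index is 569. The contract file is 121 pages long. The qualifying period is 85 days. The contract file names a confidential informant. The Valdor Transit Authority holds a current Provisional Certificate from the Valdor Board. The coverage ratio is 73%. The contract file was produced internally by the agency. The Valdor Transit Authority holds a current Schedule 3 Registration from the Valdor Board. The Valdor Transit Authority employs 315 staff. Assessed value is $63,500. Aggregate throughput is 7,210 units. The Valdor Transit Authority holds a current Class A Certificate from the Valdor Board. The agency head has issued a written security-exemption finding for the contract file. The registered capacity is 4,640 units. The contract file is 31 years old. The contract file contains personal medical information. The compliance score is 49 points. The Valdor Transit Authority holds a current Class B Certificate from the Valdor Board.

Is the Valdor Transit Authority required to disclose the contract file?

No — exception (b) applies; the Valdor Transit Authority is not required to disclose the contract file.

Exception (a) fails — the contract file was produced internally.
Exception (b): a current Class B Certificate is held; a written security-exemption finding has been issued — every condition holds. Under paragraphs (g)–(n): (g) is engaged (a current Annual Exemption Letter is held), but is itself disapplied by (h): (h) operates — a current Provisional Certificate is held. (i) would limit (h) — the record's age is 31 years, meeting the 27 years threshold — but (j) sets (i) aside: (j) operates against (i): a current Tier 2 Declaration is held. (k) is triggered (the qualifying period is 85 days, less than the 105 days limit), but is displaced by (l): (l) operates against (k): the baseline figure is 216, below the 272 limit. (m) would limit (l) — Marcus is the subject of the contract file — but (n) sets (m) aside: (n) operates against (m): aggregate throughput is 7,210 units, less than the 8,280 units limit. (b) remains available.
Exception (c) requires that the agency holds a current Schedule 3 Notice from the Valdor Board; but there is no Schedule 3 Notice in force, so (c) is unavailable.
Exception (d) requires that the record is a draft not yet adopted by the agency; but the contract file has been formally adopted, so (d) is unavailable.
Exception (e) fails — assessed value is $63,500, not below $55,500.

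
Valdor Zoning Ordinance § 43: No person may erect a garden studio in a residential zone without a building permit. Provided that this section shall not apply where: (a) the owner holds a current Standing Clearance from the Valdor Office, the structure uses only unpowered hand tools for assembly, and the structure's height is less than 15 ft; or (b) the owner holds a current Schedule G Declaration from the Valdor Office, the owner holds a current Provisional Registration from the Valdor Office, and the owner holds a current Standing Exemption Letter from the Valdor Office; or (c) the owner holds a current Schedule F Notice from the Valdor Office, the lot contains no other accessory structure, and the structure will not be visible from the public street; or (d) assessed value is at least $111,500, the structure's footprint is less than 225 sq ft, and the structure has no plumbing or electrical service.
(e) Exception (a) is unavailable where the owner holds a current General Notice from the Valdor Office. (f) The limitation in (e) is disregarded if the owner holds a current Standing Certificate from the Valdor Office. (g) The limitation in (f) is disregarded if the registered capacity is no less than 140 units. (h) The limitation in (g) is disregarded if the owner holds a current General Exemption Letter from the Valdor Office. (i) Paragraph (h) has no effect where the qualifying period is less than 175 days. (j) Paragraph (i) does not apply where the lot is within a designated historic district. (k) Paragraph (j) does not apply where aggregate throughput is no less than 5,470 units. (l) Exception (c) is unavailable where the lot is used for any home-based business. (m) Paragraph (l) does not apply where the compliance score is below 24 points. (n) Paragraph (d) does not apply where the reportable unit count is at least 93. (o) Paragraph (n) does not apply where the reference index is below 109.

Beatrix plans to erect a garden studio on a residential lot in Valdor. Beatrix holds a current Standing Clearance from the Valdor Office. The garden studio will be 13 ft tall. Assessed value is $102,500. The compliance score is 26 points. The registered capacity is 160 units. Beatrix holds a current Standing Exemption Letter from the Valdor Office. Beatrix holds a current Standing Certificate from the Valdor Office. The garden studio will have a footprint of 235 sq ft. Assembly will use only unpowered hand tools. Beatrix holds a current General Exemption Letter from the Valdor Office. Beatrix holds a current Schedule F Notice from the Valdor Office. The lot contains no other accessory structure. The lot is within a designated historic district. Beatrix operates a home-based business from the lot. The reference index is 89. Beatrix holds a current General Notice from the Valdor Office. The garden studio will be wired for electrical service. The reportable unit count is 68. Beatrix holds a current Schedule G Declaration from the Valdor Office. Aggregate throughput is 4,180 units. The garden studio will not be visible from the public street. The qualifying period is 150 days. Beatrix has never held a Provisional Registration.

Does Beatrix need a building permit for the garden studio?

No — exception (a) applies; Beatrix does not need a building permit.

Exception (a) is satisfied on its face — a current Standing Clearance is held; assembly uses only hand tools; the structure's height is 13 ft, less than the 15 ft limit. Applying paragraphs (e)–(k): (e) would limit (a) — a current General Notice is held — but (f) sets (e) aside: (f) operates — a current Standing Certificate is held. (g) applies (the registered capacity is 160 units, meeting the 140 units threshold), but yields to (h): (h) is engaged — a current General Exemption Letter is held. (i) would limit (h) — the qualifying period is 150 days, less than the 175 days limit — but (j) sets (i) aside: (j) applies — the lot is in a historic district. (k), which would lift (j), does not operate here — aggregate throughput is 4,180 units, short of 5,470 units. (a) remains available.
Exception (b) does not apply: there is no Provisional Registration in force.
Exception (c) is satisfied on its face — a current Schedule F Notice is held; the lot has no other accessory structure; the structure will not be visible from the street. But: (l) operates against (c): a home-based business operates on the lot. (m), which would lift (l), does not operate here — the compliance score is 26 points, not below 24 points. Exception (c) does not apply.
Exception (d) requires that assessed value is at least $111,500; but assessed value is $102,500, short of $111,500, so (d) is unavailable.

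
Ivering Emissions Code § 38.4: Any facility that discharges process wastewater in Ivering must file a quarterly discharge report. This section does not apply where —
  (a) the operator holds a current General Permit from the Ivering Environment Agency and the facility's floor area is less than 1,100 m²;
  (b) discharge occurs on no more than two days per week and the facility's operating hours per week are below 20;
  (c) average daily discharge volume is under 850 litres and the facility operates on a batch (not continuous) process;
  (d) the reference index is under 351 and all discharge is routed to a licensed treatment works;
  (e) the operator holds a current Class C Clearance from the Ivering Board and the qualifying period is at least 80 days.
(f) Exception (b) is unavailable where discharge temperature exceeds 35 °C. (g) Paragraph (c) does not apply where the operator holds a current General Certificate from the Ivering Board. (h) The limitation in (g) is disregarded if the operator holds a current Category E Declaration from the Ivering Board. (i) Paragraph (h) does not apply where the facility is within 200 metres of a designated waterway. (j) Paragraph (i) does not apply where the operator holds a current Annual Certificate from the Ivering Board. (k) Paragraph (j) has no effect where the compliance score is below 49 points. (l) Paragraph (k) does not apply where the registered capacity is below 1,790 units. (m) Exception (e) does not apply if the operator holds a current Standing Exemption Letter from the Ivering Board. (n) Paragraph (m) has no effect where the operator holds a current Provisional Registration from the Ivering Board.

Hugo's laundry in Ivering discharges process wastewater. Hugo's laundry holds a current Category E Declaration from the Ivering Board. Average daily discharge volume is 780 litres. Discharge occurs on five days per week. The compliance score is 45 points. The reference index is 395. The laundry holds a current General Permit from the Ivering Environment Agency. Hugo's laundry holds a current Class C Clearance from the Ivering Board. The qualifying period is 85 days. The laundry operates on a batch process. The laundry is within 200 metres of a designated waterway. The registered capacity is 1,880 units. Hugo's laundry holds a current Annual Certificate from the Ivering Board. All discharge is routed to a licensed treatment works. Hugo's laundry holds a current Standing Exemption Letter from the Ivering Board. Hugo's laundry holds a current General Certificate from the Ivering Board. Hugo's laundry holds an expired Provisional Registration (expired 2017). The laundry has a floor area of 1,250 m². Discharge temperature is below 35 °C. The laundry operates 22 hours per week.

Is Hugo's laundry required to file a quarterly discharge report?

Exception (a) does not apply: the facility's floor area is 1,250 m², not less than 1,100 m².
Exception (b) does not apply: discharge occurs on five days per week.
Exception (c) is satisfied on its face — average daily discharge volume is 780 litres, under the 850 litres limit; the facility operates on a batch process. However, paragraphs (g)–(l) must be considered: (g) operates — a current General Certificate is held. (h) would limit (g) — a current Category E Declaration is held — but (i) sets (h) aside: (i) operates against (h): the laundry is within 200 m of a designated waterway. (j) would limit (i) — a current Annual Certificate is held — but (k) sets (j) aside: (k) is triggered — the compliance score is 45 points, below the 49 points limit. (l) is inapplicable (the registered capacity is 1,880 units, not below 1,790 units), so (k) stands. Exception (c) does not apply.
Exception (d) requires that the reference index is under 351; but the reference index is 395, not under 351, so (d) is unavailable.
Exception (e) is satisfied on its face — a current Class C Clearance is held; the qualifying period is 85 days, meeting the 80 days threshold. However, paragraphs (m)–(n) must be considered: (m) operates against (e): a current Standing Exemption Letter is held. (n), which would lift (m), does not operate here — there is no Provisional Registration in force. So (e) is unavailable.
No exception displaces § 38.4.

Yes — Hugo's laundry must file a quarterly discharge report.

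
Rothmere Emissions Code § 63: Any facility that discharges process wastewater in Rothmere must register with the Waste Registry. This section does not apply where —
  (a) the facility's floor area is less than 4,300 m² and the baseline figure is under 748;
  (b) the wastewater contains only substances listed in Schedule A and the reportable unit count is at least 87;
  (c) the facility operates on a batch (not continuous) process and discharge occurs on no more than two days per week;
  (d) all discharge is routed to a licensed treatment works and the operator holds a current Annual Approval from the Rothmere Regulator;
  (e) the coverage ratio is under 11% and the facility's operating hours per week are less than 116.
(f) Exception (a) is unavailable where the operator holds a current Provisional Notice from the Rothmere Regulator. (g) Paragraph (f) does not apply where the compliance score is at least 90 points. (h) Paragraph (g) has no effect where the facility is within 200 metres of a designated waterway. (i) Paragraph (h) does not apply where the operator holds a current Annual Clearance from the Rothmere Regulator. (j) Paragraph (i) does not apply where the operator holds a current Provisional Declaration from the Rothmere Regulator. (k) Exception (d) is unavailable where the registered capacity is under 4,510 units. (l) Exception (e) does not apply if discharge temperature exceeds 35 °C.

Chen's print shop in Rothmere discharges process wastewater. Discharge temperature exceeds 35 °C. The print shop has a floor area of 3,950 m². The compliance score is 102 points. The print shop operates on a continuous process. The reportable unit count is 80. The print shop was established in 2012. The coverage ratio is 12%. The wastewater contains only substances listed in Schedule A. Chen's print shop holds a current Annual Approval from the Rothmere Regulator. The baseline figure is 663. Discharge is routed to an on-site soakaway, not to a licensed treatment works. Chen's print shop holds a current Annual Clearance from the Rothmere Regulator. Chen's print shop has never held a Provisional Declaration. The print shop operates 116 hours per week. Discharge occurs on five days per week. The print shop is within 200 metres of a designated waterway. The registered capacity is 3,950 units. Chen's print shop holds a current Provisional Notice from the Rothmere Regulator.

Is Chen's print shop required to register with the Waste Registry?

No — exception (a) applies; Chen's print shop is not required to register with the Waste Registry.

Exception (a) is satisfied on its face — the facility's floor area is 3,950 m², less than the 4,300 m² limit; the baseline figure is 663, under the 748 limit. As to paragraphs (f)–(j): (f) would limit (a) — a current Provisional Notice is held — but (g) sets (f) aside: (g) is triggered — the compliance score is 102 points, meeting the 90 points threshold. (h) would limit (g) — the print shop is within 200 m of a designated waterway — but (i) sets (h) aside: (i) operates against (h): a current Annual Clearance is held. (j), which would lift (i), is not triggered — there is no Provisional Declaration in force. (a) remains available.
Exception (b) does not apply: the reportable unit count is 80, short of 87.
Exception (c) fails — the facility operates on a continuous process.
Exception (d) does not apply: discharge is not routed to a licensed treatment works.
Exception (e) does not apply: the coverage ratio is 12%, not under 11%.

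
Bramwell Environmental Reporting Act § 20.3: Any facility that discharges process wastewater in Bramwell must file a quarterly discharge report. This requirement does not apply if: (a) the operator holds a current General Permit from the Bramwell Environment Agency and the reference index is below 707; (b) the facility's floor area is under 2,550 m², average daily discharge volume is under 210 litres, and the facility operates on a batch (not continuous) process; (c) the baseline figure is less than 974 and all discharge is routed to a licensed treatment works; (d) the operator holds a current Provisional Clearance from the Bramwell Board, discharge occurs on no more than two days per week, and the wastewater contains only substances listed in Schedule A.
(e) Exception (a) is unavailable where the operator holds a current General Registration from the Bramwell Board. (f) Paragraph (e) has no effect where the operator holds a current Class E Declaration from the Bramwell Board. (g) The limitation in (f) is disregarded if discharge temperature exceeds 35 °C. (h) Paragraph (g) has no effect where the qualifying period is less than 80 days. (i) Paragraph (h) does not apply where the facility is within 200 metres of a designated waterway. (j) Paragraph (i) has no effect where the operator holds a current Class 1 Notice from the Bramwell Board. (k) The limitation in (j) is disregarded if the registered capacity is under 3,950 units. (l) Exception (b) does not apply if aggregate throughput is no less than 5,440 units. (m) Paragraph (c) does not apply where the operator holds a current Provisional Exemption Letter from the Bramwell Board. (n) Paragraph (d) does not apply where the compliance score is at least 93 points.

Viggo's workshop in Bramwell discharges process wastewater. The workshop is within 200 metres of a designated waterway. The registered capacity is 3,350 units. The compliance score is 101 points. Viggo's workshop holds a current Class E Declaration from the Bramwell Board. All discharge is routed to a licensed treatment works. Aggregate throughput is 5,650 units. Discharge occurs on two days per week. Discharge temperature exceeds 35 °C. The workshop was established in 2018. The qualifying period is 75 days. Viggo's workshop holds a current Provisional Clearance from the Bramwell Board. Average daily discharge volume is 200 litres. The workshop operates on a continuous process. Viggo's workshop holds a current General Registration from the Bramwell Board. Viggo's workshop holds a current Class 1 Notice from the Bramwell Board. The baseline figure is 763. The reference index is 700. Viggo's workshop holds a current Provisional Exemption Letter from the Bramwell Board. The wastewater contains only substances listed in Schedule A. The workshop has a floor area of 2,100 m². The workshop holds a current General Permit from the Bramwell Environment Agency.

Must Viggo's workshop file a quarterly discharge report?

Exception (a) is satisfied on its face — a current General Permit is held; the reference index is 700, below the 707 limit. But applying paragraphs (e)–(k): (e) operates — a current General Registration is held. (f) would limit (e) — a current Class E Declaration is held — but (g) sets (f) aside: (g) applies — discharge temperature exceeds 35 °C. (h) would limit (g) — the qualifying period is 75 days, less than the 80 days limit — but (i) sets (h) aside: (i) operates against (h): the workshop is within 200 m of a designated waterway. (j) operates (a current Class 1 Notice is held), but yields to (k): (k) operates against (j): the registered capacity is 3,350 units, under the 3,950 units limit. (a) is therefore removed.
Exception (b) does not apply: the facility operates on a continuous process.
Exception (c): the baseline figure is 763, less than the 974 limit; discharge is routed to a licensed treatment works — every condition holds. But: (m) is triggered — a current Provisional Exemption Letter is held. (c) is therefore removed.
Exception (d)'s conditions are all satisfied: a current Provisional Clearance is held; discharge occurs on no more than two days per week; the wastewater is Schedule-A-only. But: (n) applies — the compliance score is 101 points, meeting the 93 points threshold. So (d) is unavailable.
Every exception is unavailable, so the rule governs.

Yes — Viggo's workshop must file a quarterly discharge report.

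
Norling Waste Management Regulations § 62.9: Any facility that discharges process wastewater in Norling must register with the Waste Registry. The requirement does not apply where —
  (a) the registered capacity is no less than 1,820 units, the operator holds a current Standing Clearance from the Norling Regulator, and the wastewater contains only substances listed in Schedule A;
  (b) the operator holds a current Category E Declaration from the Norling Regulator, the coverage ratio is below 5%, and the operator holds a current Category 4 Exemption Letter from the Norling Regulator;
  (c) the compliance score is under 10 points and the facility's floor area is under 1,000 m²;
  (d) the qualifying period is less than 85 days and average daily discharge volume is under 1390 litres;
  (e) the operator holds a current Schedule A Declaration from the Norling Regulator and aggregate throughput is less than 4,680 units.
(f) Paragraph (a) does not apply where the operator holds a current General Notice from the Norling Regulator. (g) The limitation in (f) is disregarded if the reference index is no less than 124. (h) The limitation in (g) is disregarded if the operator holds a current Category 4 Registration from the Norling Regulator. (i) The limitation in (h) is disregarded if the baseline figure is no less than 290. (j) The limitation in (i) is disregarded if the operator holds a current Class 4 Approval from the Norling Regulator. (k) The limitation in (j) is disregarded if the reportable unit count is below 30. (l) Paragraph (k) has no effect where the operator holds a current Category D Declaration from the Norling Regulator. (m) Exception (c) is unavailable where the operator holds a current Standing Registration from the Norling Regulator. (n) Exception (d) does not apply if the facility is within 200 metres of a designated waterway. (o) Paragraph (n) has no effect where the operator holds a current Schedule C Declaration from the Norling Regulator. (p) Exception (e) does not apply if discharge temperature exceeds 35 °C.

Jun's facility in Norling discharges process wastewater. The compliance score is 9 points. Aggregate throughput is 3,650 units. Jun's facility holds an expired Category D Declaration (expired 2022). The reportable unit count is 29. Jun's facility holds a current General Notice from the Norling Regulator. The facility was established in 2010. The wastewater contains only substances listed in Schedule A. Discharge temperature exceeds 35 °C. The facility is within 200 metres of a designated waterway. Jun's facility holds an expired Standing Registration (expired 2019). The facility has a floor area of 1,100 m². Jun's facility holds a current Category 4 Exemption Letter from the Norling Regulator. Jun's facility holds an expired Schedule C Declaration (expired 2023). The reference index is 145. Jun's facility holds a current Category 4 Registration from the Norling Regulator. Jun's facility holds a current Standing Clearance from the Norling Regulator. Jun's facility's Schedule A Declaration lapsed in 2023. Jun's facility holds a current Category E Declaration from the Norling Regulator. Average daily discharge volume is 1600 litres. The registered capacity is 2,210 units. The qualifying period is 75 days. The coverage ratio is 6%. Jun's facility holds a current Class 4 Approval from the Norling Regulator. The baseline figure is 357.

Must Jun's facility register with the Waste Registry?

Exception (a) is satisfied on its face — the registered capacity is 2,210 units, meeting the 1,820 units threshold; a current Standing Clearance is held; the wastewater is Schedule-A-only. Under paragraphs (f)–(l): (f) is engaged (a current General Notice is held), but is displaced by (g): (g) operates against (f): the reference index is 145, meeting the 124 threshold. (h) would limit (g) — a current Category 4 Registration is held — but (i) sets (h) aside: (i) operates against (h): the baseline figure is 357, meeting the 290 threshold. (j) is triggered (a current Class 4 Approval is held), but is itself disapplied by (k): (k) operates against (j): the reportable unit count is 29, below the 30 limit. (l), which would lift (k), is inapplicable — the Category D Declaration is not current. So (a) applies.
Exception (b) requires that the coverage ratio is below 5%; but the coverage ratio is 6%, not below 5%, so (b) is unavailable.
Exception (c) fails — the facility's floor area is 1,100 m², not under 1,000 m².
Exception (d) fails — average daily discharge volume is 1600 litres, not under 1390 litres.
Exception (e) requires that the operator holds a current Schedule A Declaration from the Norling Regulator; but no current Schedule A Declaration is held, so (e) is unavailable.

No — exception (a) applies; Jun's facility is not required to register with the Waste Registry.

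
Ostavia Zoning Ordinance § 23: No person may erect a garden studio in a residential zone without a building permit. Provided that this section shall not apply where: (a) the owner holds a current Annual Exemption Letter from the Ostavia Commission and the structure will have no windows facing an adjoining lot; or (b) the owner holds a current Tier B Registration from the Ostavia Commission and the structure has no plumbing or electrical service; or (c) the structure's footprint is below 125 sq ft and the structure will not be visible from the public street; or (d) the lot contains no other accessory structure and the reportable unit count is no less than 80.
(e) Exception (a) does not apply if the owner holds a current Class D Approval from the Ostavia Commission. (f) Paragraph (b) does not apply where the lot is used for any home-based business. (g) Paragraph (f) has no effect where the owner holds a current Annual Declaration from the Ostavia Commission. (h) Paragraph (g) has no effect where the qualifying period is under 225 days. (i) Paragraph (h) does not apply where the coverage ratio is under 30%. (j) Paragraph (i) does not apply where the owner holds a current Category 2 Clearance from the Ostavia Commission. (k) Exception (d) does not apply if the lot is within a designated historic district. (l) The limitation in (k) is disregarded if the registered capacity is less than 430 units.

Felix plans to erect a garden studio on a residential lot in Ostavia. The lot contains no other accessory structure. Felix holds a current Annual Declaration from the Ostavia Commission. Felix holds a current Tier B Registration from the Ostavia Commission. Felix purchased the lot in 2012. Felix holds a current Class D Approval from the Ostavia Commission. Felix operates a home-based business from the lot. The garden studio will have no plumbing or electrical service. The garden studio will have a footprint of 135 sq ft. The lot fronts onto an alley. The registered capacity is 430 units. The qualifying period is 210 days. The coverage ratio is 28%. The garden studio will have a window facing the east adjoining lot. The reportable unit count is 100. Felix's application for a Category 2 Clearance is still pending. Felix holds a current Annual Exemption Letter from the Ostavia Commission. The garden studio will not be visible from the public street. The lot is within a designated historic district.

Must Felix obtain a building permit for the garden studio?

No — exception (b) applies; Felix does not need a building permit.

Exception (a) fails — a window faces an adjoining lot.
Exception (b) is satisfied on its face — a current Tier B Registration is held; there is no plumbing or electrical service. As to paragraphs (f)–(j): (f) would limit (b) — a home-based business operates on the lot — but (g) sets (f) aside: (g) operates — a current Annual Declaration is held. (h) would limit (g) — the qualifying period is 210 days, under the 225 days limit — but (i) sets (h) aside: (i) applies — the coverage ratio is 28%, under the 30% limit. (j) is inapplicable (the Category 2 Clearance is not current), so (i) stands. (b) remains available.
Exception (c) fails — the structure's footprint is 135 sq ft, not below 125 sq ft.
Exception (d) is satisfied on its face — the lot has no other accessory structure; the reportable unit count is 100, meeting the 80 threshold. But: (k) operates against (d): the lot is in a historic district. (l), which would lift (k), is inapplicable — the registered capacity is 430 units, not less than 430 units. (d) is therefore removed.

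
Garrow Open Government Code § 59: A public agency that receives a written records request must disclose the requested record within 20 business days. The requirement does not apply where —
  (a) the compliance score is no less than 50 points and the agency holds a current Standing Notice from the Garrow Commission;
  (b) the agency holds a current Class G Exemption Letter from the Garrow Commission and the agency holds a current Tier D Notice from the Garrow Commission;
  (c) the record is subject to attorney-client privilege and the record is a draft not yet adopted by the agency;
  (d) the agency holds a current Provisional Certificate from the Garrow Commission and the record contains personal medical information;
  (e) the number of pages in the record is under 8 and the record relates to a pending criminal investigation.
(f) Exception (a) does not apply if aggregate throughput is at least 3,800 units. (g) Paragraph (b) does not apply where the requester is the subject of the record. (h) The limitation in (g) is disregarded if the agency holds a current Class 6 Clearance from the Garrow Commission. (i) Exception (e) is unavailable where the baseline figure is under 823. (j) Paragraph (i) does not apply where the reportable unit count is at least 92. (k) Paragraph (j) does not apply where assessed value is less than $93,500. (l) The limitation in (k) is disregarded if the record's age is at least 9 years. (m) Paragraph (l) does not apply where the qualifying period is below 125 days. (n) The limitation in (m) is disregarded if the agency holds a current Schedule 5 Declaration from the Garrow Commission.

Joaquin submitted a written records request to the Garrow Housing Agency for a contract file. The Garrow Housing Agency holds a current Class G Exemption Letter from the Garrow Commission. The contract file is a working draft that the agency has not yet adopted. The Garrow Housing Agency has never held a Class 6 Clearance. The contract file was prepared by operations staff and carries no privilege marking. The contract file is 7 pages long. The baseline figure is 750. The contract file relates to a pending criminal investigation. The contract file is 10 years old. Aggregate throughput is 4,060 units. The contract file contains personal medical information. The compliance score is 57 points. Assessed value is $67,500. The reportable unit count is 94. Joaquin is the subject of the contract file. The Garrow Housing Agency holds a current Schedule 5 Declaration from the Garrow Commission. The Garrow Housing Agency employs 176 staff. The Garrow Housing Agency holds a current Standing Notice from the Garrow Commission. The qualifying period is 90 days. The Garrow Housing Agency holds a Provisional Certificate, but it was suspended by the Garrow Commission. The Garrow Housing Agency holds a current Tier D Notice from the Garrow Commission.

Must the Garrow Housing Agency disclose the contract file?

No — exception (e) applies; the Garrow Housing Agency is not required to disclose the contract file.

Exception (a) is satisfied on its face — the compliance score is 57 points, meeting the 50 points threshold; a current Standing Notice is held. But: (f) operates against (a): aggregate throughput is 4,060 units, meeting the 3,800 units threshold. So (a) is unavailable.
Exception (b)'s conditions are all satisfied: a current Class G Exemption Letter is held; a current Tier D Notice is held. But applying paragraphs (g)–(h): (g) is engaged — Joaquin is the subject of the contract file. (h), which would lift (g), is not triggered — no current Class 6 Clearance is held. (b) is therefore removed.
Exception (c) does not apply: the contract file carries no privilege marking.
Exception (d) does not apply: the Provisional Certificate is not current.
Exception (e): the number of pages in the record is 7, under the 8 limit; the contract file relates to a pending investigation — every condition holds. Considering the limiting provisions: (i) is triggered (the baseline figure is 750, under the 823 limit), but yields to (j): (j) operates against (i): the reportable unit count is 94, meeting the 92 threshold. (k) would limit (j) — assessed value is $67,500, less than the $93,500 limit — but (l) sets (k) aside: (l) operates against (k): the record's age is 10 years, meeting the 9 years threshold. (m) is triggered (the qualifying period is 90 days, below the 125 days limit), but is itself disapplied by (n): (n) is engaged — a current Schedule 5 Declaration is held. Exception (e) stands.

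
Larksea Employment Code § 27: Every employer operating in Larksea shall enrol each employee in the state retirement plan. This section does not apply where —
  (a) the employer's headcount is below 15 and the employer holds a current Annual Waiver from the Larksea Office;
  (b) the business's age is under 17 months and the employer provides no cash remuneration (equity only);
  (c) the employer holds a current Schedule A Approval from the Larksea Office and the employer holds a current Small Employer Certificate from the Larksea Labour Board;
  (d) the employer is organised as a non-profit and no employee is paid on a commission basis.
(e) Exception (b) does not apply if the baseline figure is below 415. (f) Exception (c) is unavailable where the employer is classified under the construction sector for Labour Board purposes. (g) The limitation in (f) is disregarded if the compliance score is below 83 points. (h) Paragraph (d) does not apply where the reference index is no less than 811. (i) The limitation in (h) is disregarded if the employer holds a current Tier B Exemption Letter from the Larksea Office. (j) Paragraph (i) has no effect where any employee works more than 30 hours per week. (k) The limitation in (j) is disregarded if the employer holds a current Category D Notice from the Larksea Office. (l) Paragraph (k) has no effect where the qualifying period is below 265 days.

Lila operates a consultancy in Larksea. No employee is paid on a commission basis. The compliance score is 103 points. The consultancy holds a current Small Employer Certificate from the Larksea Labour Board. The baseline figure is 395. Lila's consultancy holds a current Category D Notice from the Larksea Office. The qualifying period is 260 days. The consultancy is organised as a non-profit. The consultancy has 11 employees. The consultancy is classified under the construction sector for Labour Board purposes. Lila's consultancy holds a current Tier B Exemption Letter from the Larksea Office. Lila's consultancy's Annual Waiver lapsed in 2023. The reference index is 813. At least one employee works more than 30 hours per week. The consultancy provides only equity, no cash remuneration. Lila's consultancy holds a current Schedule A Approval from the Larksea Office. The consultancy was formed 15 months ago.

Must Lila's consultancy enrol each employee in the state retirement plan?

Yes — Lila's consultancy must enrol each employee in the state retirement plan.

Exception (a) fails — the Annual Waiver is not current.
Exception (b) is satisfied on its face — the business's age is 15 months, under the 17 months limit; remuneration is equity-only. However, paragraph (e) must be considered: (e) is engaged — the baseline figure is 395, below the 415 limit. So (b) is unavailable.
Exception (c) is satisfied on its face — a current Schedule A Approval is held; a current Small Employer Certificate is held. However, paragraphs (f)–(g) must be considered: (f) is engaged — the consultancy is classified under the construction sector. (g) is not triggered (the compliance score is 103 points, not below 83 points), so (f) stands. So (c) is unavailable.
Exception (d): the employer is a non-profit; no employee is paid on commission — every condition holds. But applying paragraphs (h)–(l): (h) operates against (d): the reference index is 813, meeting the 811 threshold. (i) is engaged (a current Tier B Exemption Letter is held), but is set aside by (j): (j) operates against (i): at least one employee exceeds 30 hours/week. (k) operates (a current Category D Notice is held), but is overridden by (l): (l) operates against (k): the qualifying period is 260 days, below the 265 days limit. So (d) is unavailable.
No exception applies. The general rule governs.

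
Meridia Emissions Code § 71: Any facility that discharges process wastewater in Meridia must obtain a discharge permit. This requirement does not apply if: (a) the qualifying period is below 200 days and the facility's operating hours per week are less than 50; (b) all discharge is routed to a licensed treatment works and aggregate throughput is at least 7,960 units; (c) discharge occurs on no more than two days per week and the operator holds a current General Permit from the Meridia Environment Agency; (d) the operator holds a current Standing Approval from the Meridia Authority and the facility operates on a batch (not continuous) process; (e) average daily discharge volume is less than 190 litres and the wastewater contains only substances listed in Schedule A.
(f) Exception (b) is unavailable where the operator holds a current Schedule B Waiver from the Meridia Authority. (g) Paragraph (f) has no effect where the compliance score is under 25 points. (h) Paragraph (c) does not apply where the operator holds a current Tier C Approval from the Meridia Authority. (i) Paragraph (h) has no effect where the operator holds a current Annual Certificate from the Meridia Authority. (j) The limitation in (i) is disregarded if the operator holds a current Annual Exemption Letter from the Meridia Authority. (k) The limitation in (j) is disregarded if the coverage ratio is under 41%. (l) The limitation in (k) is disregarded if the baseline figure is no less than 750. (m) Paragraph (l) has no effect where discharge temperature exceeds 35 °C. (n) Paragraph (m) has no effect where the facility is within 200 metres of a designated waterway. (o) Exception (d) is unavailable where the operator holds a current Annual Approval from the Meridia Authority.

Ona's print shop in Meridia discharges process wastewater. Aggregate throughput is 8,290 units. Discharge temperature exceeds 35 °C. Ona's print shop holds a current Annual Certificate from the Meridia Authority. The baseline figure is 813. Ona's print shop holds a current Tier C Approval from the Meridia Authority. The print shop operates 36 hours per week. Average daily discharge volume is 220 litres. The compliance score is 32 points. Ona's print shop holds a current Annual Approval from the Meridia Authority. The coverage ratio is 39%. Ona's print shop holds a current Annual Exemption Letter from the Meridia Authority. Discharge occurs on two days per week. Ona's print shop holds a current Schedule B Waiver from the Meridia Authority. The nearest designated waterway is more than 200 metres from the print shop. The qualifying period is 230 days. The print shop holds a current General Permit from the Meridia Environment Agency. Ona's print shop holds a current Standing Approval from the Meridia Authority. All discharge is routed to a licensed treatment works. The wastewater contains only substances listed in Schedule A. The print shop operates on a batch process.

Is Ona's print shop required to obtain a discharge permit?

Exception (a) requires that the qualifying period is below 200 days; but the qualifying period is 230 days, not below 200 days, so (a) is unavailable.
Exception (b): discharge is routed to a licensed treatment works; aggregate throughput is 8,290 units, meeting the 7,960 units threshold — every condition holds. Turning to paragraphs (f)–(g): (f) operates — a current Schedule B Waiver is held. (g) does not operate here (the compliance score is 32 points, not under 25 points), so (f) stands. So (b) is unavailable.
All of (c)'s requirements are met (discharge occurs on no more than two days per week; a current General Permit is held). As to paragraphs (h)–(n): (h) applies (a current Tier C Approval is held), but is displaced by (i): (i) operates against (h): a current Annual Certificate is held. (j) is triggered (a current Annual Exemption Letter is held), but is set aside by (k): (k) operates against (j): the coverage ratio is 39%, under the 41% limit. (l) is triggered (the baseline figure is 813, meeting the 750 threshold), but is itself disapplied by (m): (m) is triggered — discharge temperature exceeds 35 °C. (n) is inapplicable (the print shop is more than 200 m from any designated waterway), so (m) stands. Exception (c) stands.
All of (d)'s requirements are met (a current Standing Approval is held; the facility operates on a batch process). However, paragraph (o) must be considered: (o) operates — a current Annual Approval is held. Exception (d) does not apply.
Exception (e) does not apply: average daily discharge volume is 220 litres, not less than 190 litres.

No — exception (c) applies; Ona's print shop is not required to obtain a discharge permit.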